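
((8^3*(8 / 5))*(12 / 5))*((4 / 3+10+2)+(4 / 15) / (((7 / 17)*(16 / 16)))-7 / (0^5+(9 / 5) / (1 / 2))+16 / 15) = 13524992 / 525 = 25761.89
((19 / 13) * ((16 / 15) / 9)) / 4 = 76 / 1755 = 0.04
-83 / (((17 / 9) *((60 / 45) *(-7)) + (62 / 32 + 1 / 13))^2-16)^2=-82563194636402688 / 51635459056830229441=-0.00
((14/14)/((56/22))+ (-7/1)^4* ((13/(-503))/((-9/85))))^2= 5525950467807169/16067083536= 343929.90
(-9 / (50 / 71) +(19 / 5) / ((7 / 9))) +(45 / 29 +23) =169073 / 10150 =16.66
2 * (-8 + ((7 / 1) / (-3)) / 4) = -103 / 6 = -17.17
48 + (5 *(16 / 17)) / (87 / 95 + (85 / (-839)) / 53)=53.15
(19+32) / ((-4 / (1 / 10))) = -51 / 40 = -1.28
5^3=125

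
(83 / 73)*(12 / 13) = 996 / 949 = 1.05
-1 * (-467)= 467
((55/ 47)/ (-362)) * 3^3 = -1485/ 17014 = -0.09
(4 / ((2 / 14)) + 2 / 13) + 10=496 / 13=38.15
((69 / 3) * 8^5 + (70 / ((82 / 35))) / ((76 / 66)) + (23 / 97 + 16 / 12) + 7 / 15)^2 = 568051606504.64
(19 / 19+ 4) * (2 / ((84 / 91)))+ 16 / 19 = 1331 / 114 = 11.68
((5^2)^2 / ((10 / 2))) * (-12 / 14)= -750 / 7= -107.14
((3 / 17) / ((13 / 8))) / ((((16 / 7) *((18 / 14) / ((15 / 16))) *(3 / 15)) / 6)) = 3675 / 3536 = 1.04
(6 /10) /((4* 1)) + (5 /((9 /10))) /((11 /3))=1099 /660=1.67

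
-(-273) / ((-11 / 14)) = -3822 / 11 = -347.45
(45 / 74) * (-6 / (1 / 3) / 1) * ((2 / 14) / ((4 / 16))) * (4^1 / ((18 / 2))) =-720 / 259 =-2.78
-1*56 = -56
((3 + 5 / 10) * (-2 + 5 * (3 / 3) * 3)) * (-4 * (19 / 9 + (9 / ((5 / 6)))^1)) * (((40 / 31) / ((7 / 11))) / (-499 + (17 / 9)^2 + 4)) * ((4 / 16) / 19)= 115038 / 901759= 0.13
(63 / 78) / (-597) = -7 / 5174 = -0.00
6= 6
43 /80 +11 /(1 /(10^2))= 88043 /80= 1100.54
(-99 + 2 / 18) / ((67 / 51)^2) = -257210 / 4489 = -57.30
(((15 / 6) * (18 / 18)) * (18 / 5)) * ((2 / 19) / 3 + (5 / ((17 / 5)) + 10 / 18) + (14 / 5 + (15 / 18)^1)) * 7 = 1158787 / 3230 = 358.76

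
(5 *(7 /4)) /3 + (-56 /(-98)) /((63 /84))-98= -2641 /28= -94.32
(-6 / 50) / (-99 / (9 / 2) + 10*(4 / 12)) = 9 / 1400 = 0.01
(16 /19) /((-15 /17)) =-272 /285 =-0.95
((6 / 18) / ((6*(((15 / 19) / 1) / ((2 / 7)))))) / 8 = 19 / 7560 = 0.00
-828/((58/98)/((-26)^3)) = 713093472/29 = 24589430.07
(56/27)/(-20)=-14/135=-0.10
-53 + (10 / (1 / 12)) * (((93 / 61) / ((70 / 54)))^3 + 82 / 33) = 9429028447659 / 21409982825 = 440.40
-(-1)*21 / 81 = 7 / 27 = 0.26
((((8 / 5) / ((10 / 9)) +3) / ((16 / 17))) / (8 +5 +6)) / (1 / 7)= 13209 / 7600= 1.74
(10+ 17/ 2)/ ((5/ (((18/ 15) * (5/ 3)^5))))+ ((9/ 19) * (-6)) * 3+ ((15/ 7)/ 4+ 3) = 2245445/ 43092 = 52.11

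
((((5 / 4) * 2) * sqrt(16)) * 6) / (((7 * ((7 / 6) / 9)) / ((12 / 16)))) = 2430 / 49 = 49.59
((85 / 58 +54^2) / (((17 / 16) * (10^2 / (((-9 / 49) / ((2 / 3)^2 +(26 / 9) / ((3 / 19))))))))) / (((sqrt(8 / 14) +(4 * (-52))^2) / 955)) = -2574104090688 / 433324189454485 +237990393 * sqrt(7) / 6066538652362790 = -0.01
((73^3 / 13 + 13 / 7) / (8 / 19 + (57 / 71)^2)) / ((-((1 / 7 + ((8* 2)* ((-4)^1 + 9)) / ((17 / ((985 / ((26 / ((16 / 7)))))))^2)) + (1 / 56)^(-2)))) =-6859668141756248 / 1272981632563349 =-5.39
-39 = -39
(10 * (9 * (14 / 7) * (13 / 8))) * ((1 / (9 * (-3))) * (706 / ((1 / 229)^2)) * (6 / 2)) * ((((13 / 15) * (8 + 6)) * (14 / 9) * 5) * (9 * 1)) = -3065903282260 / 3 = -1021967760753.33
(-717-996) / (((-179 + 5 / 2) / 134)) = 459084 / 353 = 1300.52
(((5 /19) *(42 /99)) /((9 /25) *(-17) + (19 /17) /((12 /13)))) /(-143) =119000 /748280819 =0.00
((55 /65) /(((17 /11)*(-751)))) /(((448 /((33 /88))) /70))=-1815 /42488576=-0.00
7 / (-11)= -7 / 11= -0.64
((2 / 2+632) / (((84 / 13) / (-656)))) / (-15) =449852 / 105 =4284.30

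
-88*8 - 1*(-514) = -190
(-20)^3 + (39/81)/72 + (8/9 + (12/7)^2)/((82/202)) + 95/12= -31176197965/3905496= -7982.65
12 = 12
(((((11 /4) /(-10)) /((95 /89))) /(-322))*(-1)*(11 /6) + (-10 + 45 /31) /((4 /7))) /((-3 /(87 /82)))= 98745024331 /18662347200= 5.29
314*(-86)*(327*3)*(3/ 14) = -39736386/ 7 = -5676626.57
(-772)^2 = 595984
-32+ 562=530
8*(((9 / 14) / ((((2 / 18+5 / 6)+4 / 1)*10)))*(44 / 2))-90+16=-223382 / 3115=-71.71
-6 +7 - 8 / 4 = -1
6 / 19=0.32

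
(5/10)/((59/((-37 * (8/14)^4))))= -4736/141659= -0.03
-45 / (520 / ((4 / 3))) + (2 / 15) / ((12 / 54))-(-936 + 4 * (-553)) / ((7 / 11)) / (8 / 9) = 2532393 / 455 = 5565.70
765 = 765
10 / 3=3.33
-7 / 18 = -0.39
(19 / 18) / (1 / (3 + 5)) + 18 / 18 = 85 / 9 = 9.44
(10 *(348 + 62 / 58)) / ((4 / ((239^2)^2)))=165147059364215 / 58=2847363092486.47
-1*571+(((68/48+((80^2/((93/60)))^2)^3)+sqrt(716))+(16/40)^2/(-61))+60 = 2*sqrt(179)+80484251153203199991723652760617937/16241317362300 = 4955524811061600542895.65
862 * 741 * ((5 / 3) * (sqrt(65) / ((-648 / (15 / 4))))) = -2661425 * sqrt(65) / 432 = -49669.20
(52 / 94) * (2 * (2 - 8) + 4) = -208 / 47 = -4.43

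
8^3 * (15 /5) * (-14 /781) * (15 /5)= -64512 /781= -82.60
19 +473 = 492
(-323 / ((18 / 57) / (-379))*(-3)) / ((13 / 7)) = -16281461 / 26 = -626210.04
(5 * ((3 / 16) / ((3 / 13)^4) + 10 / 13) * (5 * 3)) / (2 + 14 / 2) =9390325 / 16848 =557.36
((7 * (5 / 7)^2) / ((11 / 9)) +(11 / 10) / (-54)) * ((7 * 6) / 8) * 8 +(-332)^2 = 109242413 / 990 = 110345.87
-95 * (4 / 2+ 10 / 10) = -285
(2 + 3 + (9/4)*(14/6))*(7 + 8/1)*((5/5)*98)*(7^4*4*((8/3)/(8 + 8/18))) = 868249620/19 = 45697348.42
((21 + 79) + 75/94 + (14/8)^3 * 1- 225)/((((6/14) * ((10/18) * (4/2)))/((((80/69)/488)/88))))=-2502353/371379712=-0.01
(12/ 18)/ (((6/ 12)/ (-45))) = -60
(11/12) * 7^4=26411/12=2200.92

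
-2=-2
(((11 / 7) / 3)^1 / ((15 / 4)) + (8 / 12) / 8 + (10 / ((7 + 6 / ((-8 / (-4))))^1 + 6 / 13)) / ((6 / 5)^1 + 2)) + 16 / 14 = 1.66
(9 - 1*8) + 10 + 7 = 18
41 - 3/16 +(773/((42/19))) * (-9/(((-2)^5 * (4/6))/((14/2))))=137407/128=1073.49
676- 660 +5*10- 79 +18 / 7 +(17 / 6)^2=-2.40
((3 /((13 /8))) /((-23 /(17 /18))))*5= -0.38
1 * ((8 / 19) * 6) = 48 / 19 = 2.53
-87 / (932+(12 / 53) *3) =-4611 / 49432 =-0.09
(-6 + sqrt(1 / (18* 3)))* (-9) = 54 - sqrt(6) / 2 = 52.78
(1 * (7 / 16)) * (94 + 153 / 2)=2387 / 32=74.59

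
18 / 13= 1.38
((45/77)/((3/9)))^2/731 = 18225/4334099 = 0.00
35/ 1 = 35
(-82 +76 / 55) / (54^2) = -739 / 26730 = -0.03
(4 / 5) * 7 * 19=532 / 5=106.40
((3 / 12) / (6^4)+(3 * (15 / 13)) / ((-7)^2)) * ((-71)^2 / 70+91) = 2669226887 / 231154560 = 11.55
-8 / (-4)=2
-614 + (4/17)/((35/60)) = -73018/119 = -613.60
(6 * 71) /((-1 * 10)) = -213 /5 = -42.60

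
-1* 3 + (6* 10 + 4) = 61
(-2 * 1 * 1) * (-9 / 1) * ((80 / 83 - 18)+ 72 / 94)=-292.86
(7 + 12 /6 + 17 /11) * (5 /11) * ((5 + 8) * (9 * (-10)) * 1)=-5608.26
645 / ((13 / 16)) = 10320 / 13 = 793.85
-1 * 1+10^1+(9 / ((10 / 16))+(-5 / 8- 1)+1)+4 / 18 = 8279 / 360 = 23.00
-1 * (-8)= 8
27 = 27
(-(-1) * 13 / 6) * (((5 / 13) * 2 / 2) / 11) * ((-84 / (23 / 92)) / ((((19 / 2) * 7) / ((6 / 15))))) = -32 / 209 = -0.15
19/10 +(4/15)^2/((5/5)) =887/450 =1.97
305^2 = 93025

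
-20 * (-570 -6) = 11520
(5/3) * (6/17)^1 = 10/17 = 0.59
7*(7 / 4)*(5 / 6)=245 / 24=10.21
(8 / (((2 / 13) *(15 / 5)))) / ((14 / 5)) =130 / 21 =6.19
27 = 27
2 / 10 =1 / 5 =0.20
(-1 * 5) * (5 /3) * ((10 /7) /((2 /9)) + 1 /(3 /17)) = -6350 /63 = -100.79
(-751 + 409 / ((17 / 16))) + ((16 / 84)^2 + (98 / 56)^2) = -43537783 / 119952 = -362.96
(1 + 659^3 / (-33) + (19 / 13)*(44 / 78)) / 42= -8061049846 / 39039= -206487.10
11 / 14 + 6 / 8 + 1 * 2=99 / 28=3.54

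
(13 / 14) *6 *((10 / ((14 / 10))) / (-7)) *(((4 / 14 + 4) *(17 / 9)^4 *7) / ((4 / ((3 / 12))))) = -135721625 / 1000188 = -135.70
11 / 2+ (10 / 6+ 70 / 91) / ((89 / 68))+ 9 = 113579 / 6942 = 16.36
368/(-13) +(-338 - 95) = -5997/13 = -461.31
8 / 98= 4 / 49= 0.08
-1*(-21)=21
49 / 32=1.53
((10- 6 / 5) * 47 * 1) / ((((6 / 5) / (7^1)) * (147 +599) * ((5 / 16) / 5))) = 57904 / 1119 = 51.75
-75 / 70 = -15 / 14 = -1.07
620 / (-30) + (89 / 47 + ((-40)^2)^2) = 360957353 / 141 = 2559981.23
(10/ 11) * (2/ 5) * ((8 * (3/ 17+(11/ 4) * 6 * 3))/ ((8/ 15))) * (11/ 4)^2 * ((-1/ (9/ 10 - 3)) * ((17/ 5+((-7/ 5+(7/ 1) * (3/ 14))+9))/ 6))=3870625/ 1904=2032.89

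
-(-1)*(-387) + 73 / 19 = -7280 / 19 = -383.16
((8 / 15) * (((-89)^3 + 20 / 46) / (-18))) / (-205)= -21619036 / 212175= -101.89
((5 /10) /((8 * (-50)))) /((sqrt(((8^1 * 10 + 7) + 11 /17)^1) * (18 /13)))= -0.00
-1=-1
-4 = -4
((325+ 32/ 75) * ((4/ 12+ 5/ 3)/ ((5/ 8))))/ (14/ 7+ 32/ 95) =3709864/ 8325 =445.63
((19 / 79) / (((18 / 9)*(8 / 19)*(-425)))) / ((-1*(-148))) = -0.00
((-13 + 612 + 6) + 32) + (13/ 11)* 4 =7059/ 11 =641.73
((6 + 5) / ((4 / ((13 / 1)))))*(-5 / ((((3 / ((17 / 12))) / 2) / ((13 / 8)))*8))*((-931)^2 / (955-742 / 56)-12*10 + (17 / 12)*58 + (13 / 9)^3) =-768539272016945 / 25308453888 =-30366.90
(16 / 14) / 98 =4 / 343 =0.01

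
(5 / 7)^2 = 25 / 49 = 0.51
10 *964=9640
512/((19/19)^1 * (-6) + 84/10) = 640/3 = 213.33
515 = 515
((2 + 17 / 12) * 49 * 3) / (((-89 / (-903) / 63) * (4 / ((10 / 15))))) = 38096667 / 712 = 53506.55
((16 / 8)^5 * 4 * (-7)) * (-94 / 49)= 12032 / 7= 1718.86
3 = 3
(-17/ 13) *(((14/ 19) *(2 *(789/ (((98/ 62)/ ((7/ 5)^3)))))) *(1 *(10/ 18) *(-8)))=217326368/ 18525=11731.52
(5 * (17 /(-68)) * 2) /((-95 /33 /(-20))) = -330 /19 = -17.37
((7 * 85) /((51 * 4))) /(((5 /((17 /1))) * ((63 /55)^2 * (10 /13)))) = 133705 /13608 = 9.83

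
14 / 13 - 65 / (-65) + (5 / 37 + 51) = 25595 / 481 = 53.21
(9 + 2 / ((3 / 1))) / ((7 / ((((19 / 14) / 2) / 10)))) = 551 / 5880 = 0.09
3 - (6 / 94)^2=6618 / 2209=3.00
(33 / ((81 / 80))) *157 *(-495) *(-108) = 273556800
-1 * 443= -443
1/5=0.20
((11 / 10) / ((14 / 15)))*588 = 693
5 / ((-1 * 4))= -5 / 4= -1.25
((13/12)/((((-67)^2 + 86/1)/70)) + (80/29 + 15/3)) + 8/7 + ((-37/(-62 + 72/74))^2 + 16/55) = 299287075441019/31252081415940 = 9.58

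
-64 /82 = -32 /41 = -0.78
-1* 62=-62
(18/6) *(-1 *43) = -129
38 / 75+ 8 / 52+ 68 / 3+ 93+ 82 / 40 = 461671 / 3900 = 118.38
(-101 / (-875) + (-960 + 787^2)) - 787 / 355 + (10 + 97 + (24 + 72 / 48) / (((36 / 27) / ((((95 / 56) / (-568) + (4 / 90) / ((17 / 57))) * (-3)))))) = 19673423576577 / 31808000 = 618505.52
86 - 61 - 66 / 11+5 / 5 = 20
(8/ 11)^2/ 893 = 64/ 108053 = 0.00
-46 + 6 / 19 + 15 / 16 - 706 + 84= -666.75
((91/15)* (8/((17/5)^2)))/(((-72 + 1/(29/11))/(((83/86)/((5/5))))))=-4380740/77432637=-0.06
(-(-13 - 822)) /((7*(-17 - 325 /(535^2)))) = -9559915 /1362522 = -7.02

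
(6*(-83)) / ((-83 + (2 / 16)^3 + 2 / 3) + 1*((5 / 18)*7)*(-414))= 0.56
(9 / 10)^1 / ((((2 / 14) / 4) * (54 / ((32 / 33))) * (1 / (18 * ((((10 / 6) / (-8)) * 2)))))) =-112 / 33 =-3.39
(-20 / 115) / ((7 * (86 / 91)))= -26 / 989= -0.03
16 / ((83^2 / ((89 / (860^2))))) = 89 / 318444025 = 0.00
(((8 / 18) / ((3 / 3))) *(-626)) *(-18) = 5008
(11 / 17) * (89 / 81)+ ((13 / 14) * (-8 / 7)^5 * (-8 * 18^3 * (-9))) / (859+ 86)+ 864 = 341746243337 / 5670093555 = 60.27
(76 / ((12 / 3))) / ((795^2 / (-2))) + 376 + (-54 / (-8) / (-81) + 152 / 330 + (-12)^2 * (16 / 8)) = 18475732343 / 27809100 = 664.38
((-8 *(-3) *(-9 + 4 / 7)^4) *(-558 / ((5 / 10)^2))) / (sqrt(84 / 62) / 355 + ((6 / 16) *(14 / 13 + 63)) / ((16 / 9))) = -645619488279470690918400 / 32278305733825669 + 212680278720019169280 *sqrt(1302) / 1581636980957457781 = -19996801.49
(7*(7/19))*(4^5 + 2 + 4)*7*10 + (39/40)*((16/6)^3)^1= 158996308/855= 185960.59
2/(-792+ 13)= -2/779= -0.00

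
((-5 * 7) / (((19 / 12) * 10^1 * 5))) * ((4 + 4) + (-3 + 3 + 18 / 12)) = -4.20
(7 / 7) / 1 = 1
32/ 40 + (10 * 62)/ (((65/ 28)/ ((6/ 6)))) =17412/ 65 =267.88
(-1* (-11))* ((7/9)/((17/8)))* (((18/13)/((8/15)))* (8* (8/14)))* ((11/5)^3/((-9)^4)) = 937024/12083175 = 0.08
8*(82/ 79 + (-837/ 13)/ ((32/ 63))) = -4131637/ 4108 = -1005.75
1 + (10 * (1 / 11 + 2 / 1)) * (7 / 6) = 838 / 33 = 25.39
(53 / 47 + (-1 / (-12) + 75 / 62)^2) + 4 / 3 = 26880383 / 6504048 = 4.13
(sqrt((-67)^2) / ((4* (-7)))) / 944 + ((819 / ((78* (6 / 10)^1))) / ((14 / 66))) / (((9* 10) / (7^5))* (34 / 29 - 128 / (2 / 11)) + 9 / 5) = -42.02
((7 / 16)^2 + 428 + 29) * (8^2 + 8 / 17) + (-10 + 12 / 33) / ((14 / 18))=29463.01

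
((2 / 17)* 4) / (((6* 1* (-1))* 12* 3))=-1 / 459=-0.00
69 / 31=2.23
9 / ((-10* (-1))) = 9 / 10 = 0.90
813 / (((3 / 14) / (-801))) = -3038994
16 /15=1.07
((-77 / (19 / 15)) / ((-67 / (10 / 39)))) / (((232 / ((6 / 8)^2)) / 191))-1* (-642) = 19722303123 / 30714944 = 642.11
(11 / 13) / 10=0.08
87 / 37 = 2.35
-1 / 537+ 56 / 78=4999 / 6981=0.72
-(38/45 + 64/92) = -1594/1035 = -1.54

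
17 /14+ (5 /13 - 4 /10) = 1091 /910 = 1.20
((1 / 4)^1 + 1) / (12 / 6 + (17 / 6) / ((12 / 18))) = 1 / 5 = 0.20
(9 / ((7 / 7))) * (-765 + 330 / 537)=-1231425 / 179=-6879.47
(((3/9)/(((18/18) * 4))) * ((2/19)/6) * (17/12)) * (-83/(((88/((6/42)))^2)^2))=-1411/1181844113522688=-0.00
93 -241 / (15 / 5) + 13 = 77 / 3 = 25.67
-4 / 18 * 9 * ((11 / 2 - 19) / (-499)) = -27 / 499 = -0.05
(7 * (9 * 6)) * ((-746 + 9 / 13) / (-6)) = 610407 / 13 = 46954.38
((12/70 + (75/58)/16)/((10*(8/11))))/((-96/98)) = -210287/5939200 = -0.04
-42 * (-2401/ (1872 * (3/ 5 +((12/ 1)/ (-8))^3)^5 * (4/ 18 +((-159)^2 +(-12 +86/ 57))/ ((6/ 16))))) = -408746240000/ 84142856606890419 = -0.00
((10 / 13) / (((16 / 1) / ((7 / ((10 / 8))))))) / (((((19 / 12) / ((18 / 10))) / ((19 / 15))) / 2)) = 252 / 325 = 0.78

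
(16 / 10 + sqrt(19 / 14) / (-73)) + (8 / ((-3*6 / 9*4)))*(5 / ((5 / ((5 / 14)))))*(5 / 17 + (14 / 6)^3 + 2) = -60346 / 16065-sqrt(266) / 1022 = -3.77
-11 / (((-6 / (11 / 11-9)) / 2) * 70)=-44 / 105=-0.42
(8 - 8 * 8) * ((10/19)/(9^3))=-0.04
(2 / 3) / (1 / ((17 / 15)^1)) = 34 / 45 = 0.76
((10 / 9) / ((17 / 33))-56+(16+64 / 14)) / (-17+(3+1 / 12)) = 47512 / 19873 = 2.39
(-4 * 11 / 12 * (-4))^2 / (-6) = -968 / 27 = -35.85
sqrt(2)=1.41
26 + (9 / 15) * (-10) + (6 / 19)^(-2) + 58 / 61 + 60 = 199789 / 2196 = 90.98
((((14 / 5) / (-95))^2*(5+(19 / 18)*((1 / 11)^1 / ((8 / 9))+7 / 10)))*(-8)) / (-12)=0.00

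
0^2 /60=0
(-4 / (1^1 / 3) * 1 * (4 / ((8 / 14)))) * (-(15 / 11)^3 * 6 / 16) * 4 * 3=958.49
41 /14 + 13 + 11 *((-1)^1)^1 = 69 /14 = 4.93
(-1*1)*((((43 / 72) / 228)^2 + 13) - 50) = 9970945223 / 269485056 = 37.00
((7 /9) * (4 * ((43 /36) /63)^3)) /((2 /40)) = 397535 /937461924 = 0.00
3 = 3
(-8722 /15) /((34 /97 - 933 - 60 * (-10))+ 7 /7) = 423017 /241275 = 1.75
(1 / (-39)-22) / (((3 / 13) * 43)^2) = -0.22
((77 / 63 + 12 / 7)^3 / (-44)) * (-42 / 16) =6331625 / 4191264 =1.51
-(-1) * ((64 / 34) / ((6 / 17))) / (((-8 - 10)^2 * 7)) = 4 / 1701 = 0.00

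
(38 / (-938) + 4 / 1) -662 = -308621 / 469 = -658.04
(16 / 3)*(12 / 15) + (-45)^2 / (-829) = 1.82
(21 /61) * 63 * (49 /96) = 21609 /1952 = 11.07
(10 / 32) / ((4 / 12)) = 15 / 16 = 0.94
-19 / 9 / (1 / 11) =-209 / 9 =-23.22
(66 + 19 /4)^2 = 80089 /16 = 5005.56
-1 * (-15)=15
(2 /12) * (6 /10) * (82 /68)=0.12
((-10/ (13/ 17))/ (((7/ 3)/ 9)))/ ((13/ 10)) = -45900/ 1183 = -38.80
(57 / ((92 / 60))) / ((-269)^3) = -855 / 447697507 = -0.00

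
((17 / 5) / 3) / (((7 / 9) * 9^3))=17 / 8505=0.00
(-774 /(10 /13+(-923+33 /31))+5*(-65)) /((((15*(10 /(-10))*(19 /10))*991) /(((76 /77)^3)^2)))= 1220478466346893312 /115014429598493272155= 0.01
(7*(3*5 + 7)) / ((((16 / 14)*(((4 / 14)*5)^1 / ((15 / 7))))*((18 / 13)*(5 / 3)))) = 7007 / 80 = 87.59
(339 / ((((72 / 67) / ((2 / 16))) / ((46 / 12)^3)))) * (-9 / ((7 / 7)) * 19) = -1750210783 / 4608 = -379820.05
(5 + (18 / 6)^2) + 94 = 108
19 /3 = 6.33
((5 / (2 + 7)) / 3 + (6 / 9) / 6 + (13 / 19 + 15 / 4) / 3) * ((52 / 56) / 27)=47333 / 775656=0.06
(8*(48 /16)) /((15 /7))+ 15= 131 /5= 26.20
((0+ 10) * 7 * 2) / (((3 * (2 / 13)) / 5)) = 4550 / 3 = 1516.67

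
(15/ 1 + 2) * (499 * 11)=93313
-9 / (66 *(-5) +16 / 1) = 9 / 314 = 0.03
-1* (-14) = 14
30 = 30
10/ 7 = 1.43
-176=-176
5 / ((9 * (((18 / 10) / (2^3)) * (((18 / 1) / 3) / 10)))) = 1000 / 243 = 4.12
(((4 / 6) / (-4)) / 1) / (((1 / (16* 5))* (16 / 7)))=-35 / 6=-5.83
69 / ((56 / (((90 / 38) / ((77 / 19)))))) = 3105 / 4312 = 0.72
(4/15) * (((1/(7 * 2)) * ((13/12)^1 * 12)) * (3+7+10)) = 104/21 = 4.95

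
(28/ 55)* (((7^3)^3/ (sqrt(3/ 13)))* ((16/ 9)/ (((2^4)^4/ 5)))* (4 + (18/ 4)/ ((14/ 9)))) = 7788246151* sqrt(39)/ 1216512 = 39981.18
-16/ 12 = -4/ 3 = -1.33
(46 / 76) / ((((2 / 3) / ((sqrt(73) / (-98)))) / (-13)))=897* sqrt(73) / 7448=1.03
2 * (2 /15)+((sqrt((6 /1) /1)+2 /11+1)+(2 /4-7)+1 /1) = -1.60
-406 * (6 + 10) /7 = -928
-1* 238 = -238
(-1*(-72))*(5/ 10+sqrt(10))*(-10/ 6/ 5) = -24*sqrt(10) - 12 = -87.89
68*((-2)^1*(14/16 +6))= -935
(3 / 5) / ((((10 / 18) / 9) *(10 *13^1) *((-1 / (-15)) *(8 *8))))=729 / 41600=0.02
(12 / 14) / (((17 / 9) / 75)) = 4050 / 119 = 34.03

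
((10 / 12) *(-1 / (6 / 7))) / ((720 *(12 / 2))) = -7 / 31104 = -0.00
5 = 5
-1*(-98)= 98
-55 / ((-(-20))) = -11 / 4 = -2.75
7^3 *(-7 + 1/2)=-2229.50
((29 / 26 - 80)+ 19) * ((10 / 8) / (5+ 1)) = -2595 / 208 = -12.48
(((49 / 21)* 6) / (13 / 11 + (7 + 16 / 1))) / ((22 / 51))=51 / 38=1.34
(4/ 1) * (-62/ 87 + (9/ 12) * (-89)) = -23477/ 87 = -269.85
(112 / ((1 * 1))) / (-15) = -112 / 15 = -7.47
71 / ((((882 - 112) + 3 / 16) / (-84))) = -95424 / 12323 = -7.74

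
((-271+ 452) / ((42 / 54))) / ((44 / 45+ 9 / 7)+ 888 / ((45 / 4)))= 73305 / 25577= 2.87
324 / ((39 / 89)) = 9612 / 13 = 739.38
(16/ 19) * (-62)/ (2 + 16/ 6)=-1488/ 133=-11.19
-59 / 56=-1.05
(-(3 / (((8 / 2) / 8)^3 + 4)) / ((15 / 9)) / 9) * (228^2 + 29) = -416104 / 165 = -2521.84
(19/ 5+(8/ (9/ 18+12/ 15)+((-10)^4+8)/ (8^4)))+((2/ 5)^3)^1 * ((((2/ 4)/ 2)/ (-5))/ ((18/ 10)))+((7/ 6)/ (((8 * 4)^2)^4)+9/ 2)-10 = 6.90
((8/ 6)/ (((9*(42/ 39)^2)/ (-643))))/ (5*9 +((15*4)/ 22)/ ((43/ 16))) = -51399491/ 28795095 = -1.79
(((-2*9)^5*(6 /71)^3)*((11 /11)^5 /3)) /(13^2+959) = -5668704 /16821817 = -0.34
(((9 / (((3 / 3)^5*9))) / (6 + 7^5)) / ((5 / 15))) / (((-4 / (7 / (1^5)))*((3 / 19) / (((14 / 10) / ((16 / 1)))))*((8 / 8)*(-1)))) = 931 / 5380160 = 0.00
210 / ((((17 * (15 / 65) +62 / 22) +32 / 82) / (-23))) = -14159145 / 20906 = -677.28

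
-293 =-293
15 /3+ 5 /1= 10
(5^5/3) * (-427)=-1334375/3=-444791.67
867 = 867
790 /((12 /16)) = 3160 /3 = 1053.33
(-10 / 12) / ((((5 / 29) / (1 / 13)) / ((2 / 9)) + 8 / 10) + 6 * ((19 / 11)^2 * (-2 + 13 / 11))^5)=3028504922826346975 / 1850251272792436689159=0.00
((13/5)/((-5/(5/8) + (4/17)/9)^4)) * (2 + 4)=21371269959/5538336400000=0.00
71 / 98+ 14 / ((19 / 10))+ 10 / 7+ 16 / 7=21985 / 1862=11.81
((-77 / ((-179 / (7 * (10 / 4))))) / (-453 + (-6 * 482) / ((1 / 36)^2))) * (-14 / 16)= 3773 / 2147132208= 0.00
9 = 9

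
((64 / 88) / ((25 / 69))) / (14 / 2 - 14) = -552 / 1925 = -0.29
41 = 41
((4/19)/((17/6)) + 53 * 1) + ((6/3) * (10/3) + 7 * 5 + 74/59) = 5488142/57171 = 96.00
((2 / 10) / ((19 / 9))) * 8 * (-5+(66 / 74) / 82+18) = 9.86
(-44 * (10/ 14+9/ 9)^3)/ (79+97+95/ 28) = -304128/ 246127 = -1.24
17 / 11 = 1.55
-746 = -746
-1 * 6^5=-7776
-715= -715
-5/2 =-2.50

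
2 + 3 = 5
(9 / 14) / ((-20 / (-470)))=423 / 28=15.11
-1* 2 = -2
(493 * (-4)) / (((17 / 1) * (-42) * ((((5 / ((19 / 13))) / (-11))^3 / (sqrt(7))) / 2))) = -1059002164 * sqrt(7) / 5767125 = -485.83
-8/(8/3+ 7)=-24/29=-0.83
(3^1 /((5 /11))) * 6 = 198 /5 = 39.60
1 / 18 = 0.06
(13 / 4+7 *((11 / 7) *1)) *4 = 57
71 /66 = 1.08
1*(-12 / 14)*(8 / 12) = -4 / 7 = -0.57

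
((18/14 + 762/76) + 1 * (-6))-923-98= -270173/266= -1015.69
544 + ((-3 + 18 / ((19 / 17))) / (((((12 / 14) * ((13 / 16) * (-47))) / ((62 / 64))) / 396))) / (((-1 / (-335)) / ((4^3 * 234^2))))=-161022350924128 / 893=-180316182445.83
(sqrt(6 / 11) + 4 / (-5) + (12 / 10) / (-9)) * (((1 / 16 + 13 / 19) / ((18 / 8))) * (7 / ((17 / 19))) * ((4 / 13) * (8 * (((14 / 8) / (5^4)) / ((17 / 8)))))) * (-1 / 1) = 2491552 / 316996875 - 177968 * sqrt(66) / 232464375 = 0.00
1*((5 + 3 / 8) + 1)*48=306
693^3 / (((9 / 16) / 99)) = 58575010032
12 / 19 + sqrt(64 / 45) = 12 / 19 + 8 * sqrt(5) / 15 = 1.82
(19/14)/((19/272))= 136/7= 19.43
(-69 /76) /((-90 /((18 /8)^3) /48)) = 16767 /3040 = 5.52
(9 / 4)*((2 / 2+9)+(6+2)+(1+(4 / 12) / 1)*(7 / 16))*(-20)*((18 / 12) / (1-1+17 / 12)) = -30105 / 34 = -885.44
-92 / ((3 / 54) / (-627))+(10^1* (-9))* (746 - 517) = 1017702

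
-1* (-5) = 5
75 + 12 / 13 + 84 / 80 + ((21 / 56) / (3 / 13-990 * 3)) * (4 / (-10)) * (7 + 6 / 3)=128774409 / 1672970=76.97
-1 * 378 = -378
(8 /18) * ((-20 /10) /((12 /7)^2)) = -49 /162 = -0.30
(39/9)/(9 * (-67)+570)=-13/99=-0.13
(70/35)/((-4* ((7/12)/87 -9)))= 522/9389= 0.06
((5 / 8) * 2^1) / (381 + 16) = 5 / 1588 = 0.00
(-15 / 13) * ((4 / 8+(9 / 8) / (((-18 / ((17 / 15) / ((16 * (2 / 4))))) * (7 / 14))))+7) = -8.63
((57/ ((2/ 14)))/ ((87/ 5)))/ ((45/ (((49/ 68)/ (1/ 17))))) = 6517/ 1044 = 6.24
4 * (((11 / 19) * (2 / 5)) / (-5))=-88 / 475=-0.19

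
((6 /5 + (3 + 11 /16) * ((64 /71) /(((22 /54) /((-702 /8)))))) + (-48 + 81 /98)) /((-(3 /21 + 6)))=291573657 /2350810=124.03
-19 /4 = -4.75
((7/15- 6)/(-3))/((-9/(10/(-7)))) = 166/567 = 0.29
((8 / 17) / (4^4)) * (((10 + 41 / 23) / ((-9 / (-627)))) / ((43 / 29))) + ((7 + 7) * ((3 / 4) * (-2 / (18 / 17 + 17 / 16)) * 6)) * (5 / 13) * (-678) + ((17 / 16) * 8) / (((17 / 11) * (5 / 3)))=937878637496147 / 60534870240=15493.20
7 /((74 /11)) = 77 /74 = 1.04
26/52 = 0.50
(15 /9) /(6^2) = 5 /108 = 0.05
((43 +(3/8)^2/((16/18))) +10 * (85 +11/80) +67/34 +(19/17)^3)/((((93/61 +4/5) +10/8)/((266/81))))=4362915741985/5289060672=824.89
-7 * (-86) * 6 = 3612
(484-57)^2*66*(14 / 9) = 56157332 / 3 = 18719110.67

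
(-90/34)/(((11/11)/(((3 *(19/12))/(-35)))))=171/476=0.36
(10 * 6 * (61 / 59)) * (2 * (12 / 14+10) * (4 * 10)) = 22252800 / 413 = 53880.87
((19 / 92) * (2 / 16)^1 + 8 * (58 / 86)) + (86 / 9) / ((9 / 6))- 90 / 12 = 4.29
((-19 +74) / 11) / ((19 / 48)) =240 / 19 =12.63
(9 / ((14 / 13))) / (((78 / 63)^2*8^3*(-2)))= -567 / 106496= -0.01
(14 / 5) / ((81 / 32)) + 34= 14218 / 405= 35.11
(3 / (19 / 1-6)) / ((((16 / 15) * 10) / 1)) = 9 / 416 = 0.02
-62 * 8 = -496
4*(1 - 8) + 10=-18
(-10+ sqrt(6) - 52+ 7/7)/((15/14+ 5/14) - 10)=427/60 - 7*sqrt(6)/60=6.83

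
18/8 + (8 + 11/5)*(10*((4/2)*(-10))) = -8151/4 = -2037.75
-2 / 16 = -1 / 8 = -0.12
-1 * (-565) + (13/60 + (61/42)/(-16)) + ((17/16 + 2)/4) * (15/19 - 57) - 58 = 9875829/21280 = 464.09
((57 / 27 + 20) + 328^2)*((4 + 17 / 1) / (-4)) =-6779185 / 12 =-564932.08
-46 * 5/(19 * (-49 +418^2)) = -46/663765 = -0.00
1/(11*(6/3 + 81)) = 1/913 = 0.00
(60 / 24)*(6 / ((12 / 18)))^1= 45 / 2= 22.50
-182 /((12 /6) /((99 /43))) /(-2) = 9009 /86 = 104.76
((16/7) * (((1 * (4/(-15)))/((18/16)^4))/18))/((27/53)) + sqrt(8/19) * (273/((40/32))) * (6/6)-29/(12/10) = 117.51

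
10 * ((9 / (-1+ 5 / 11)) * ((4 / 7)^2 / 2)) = -1320 / 49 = -26.94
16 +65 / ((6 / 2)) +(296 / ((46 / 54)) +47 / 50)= 1331993 / 3450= 386.08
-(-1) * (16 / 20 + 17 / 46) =269 / 230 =1.17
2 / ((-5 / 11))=-22 / 5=-4.40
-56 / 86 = -28 / 43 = -0.65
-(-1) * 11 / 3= 11 / 3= 3.67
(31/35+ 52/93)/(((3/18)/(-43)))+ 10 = -393608/1085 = -362.77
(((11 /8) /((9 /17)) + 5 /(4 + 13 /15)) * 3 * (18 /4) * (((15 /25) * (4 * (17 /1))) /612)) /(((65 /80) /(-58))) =-1104958 /4745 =-232.87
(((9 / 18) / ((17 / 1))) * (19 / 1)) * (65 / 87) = 1235 / 2958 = 0.42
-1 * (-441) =441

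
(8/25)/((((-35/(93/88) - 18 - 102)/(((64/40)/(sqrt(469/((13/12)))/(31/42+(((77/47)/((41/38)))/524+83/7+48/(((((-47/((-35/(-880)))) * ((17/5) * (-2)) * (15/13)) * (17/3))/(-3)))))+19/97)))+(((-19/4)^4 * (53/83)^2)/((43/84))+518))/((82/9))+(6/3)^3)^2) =0.00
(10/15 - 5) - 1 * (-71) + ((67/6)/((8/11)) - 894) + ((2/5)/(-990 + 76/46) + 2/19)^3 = -6133230563272630073473/7553444132302998000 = -811.98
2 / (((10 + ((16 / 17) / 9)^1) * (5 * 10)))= 153 / 38650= 0.00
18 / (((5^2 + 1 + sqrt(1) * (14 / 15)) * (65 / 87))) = 2349 / 2626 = 0.89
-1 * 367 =-367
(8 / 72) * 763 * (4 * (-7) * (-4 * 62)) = 5298272 / 9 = 588696.89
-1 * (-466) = 466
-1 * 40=-40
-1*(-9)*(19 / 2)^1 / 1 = 171 / 2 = 85.50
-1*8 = -8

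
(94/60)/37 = 47/1110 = 0.04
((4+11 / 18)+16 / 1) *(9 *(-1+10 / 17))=-2597 / 34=-76.38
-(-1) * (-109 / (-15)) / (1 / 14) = 1526 / 15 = 101.73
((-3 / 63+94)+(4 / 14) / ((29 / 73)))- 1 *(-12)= 106.67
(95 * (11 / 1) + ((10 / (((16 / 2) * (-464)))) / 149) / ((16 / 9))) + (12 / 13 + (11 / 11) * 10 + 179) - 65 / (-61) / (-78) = 12999114326993 / 10526370816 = 1234.91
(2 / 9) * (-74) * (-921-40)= 142228 / 9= 15803.11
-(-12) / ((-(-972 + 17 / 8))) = 96 / 7759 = 0.01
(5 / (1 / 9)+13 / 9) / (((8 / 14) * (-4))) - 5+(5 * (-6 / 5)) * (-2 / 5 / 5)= -44711 / 1800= -24.84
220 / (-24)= -55 / 6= -9.17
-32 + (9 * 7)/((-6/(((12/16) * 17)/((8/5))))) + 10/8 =-7323/64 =-114.42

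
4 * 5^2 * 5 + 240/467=233740/467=500.51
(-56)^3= -175616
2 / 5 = 0.40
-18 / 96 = -0.19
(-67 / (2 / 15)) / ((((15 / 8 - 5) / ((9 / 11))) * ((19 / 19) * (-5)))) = -7236 / 275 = -26.31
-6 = -6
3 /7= 0.43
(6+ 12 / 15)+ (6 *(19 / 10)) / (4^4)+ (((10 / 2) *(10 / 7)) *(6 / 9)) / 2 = 247981 / 26880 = 9.23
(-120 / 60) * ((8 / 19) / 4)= -4 / 19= -0.21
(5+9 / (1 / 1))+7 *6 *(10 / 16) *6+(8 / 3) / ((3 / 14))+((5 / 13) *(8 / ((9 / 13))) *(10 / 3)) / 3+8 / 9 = 30743 / 162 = 189.77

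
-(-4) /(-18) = -2 /9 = -0.22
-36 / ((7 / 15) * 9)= -60 / 7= -8.57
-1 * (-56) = 56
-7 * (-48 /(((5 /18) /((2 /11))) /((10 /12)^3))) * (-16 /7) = -3200 /11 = -290.91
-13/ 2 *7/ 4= -11.38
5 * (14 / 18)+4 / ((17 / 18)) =1243 / 153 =8.12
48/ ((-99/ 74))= -1184/ 33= -35.88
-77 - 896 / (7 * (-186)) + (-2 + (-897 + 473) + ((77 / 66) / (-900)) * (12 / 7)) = -7007281 / 13950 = -502.31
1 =1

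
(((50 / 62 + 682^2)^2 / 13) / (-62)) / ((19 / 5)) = -1039518916195805 / 14716754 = -70635067.77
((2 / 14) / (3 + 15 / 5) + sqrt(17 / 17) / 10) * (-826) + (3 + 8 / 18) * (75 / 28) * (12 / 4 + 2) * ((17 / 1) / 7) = 28711 / 2940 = 9.77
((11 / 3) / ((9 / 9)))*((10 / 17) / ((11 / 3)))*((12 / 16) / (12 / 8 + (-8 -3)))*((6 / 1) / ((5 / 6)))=-108 / 323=-0.33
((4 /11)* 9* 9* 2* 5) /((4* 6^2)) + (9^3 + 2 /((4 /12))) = 16215 /22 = 737.05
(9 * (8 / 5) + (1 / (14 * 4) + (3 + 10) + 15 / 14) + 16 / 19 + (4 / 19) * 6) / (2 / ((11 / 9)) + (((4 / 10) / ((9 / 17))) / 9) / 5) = 725109165 / 39180736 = 18.51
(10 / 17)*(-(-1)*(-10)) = -100 / 17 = -5.88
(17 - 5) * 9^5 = 708588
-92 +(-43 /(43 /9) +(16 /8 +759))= 660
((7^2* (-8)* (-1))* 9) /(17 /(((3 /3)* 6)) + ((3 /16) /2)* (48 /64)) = 1354752 /1115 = 1215.02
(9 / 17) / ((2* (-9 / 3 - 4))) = -9 / 238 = -0.04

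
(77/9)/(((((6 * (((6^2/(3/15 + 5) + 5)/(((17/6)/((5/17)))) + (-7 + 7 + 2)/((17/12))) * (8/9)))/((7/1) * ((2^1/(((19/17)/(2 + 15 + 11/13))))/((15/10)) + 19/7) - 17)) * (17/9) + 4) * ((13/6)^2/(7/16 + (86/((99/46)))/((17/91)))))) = 2260775777183/24172875792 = 93.53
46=46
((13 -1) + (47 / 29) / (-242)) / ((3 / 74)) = 3114253 / 10527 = 295.83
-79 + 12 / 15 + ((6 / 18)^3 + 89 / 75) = -51959 / 675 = -76.98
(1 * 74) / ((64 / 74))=1369 / 16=85.56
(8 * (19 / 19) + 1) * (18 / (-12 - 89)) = -1.60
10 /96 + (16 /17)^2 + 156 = 2177765 /13872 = 156.99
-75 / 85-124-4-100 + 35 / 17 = -3856 / 17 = -226.82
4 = 4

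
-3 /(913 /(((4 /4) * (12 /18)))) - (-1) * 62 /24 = 28279 /10956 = 2.58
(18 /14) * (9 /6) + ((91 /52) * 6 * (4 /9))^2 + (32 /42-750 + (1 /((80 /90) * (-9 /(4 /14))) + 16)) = -178811 /252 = -709.57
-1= -1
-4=-4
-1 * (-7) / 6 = 7 / 6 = 1.17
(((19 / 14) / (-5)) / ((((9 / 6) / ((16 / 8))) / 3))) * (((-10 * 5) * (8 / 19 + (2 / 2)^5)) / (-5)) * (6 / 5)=-648 / 35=-18.51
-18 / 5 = -3.60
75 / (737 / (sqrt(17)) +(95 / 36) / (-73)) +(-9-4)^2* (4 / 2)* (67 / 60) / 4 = 381750375600* sqrt(17) / 3751333537471 +42476387842764133 / 450160024496520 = 94.78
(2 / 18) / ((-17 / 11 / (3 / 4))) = -11 / 204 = -0.05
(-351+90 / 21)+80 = -1867 / 7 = -266.71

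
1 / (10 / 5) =1 / 2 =0.50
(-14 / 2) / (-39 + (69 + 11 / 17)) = -119 / 521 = -0.23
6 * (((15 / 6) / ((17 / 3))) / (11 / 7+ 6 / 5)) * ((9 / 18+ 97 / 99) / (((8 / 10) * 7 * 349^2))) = 36625 / 17674786712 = 0.00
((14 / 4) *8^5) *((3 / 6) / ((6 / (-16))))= -458752 / 3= -152917.33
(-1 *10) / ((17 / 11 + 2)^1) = -110 / 39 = -2.82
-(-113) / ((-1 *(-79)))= 113 / 79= 1.43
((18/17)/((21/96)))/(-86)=-288/5117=-0.06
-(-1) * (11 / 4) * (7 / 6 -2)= -55 / 24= -2.29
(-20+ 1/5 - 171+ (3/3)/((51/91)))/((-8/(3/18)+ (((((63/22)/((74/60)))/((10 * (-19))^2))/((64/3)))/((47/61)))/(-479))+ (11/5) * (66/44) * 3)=40814358576806144/8226973606049505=4.96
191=191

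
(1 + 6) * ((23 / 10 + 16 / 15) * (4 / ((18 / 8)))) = 5656 / 135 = 41.90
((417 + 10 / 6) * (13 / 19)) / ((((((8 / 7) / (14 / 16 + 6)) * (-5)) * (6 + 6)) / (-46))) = 3614611 / 2736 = 1321.13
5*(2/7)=10/7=1.43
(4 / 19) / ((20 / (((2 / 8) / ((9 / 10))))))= 1 / 342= 0.00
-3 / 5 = -0.60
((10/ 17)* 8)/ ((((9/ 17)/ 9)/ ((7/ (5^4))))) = 112/ 125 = 0.90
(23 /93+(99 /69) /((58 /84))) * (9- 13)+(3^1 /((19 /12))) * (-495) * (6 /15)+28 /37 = -16732407392 /43607793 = -383.70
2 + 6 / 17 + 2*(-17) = -538 / 17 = -31.65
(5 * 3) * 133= 1995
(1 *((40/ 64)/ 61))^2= 25/ 238144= 0.00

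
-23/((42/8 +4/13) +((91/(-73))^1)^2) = -6373484/1970693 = -3.23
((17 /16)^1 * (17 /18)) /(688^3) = 289 /93790273536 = 0.00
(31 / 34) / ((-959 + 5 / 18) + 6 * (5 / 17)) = -279 / 292829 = -0.00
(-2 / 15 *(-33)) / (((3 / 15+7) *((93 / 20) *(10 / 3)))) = 11 / 279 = 0.04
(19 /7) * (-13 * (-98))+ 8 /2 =3462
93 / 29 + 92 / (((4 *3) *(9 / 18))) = 1613 / 87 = 18.54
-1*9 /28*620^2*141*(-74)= 9024366600 /7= 1289195228.57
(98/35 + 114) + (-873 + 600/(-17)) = -67277/85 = -791.49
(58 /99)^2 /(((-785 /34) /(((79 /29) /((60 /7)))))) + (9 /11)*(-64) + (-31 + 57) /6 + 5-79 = -14083668983 /115406775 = -122.04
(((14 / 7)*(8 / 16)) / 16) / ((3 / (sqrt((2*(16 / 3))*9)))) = 0.20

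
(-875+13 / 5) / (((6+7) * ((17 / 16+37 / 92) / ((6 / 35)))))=-7.85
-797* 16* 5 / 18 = -31880 / 9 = -3542.22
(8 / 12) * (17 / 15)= 34 / 45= 0.76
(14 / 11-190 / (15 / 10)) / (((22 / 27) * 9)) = -2069 / 121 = -17.10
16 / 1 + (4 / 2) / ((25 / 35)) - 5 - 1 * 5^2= -11.20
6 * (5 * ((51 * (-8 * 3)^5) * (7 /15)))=-5685313536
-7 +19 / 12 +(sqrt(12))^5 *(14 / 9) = -65 / 12 +448 *sqrt(3) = 770.54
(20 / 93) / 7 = 20 / 651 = 0.03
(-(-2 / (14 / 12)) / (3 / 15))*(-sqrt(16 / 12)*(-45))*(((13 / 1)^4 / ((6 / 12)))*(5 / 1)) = 514098000*sqrt(3) / 7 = 127206265.15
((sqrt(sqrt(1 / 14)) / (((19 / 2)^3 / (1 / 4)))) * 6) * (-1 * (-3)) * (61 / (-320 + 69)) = -1098 * 14^(3 / 4) / 12051263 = -0.00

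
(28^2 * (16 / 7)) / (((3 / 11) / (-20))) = -394240 / 3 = -131413.33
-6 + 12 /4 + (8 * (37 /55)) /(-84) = -3539 /1155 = -3.06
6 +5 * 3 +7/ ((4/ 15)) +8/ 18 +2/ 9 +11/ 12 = 293/ 6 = 48.83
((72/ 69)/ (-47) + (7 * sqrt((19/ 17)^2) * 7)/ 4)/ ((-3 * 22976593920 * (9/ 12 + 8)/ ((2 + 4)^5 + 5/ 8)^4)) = -15052031769178434716927419/ 181597351850488627200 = -82886.85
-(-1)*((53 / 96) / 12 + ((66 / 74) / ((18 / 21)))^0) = 1205 / 1152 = 1.05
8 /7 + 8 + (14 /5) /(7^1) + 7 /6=2249 /210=10.71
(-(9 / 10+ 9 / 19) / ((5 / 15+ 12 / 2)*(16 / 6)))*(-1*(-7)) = -16443 / 28880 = -0.57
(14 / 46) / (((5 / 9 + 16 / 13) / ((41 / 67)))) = 0.10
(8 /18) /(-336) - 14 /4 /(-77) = 367 /8316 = 0.04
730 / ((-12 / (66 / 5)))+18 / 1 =-785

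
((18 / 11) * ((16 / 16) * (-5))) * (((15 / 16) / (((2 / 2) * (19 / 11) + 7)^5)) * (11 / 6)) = -4026275 / 14495514624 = -0.00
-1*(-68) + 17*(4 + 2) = 170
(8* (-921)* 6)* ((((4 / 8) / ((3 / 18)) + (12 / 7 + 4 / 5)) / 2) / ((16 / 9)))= -4799331 / 70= -68561.87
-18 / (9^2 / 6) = -4 / 3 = -1.33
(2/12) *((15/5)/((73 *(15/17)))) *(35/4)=119/1752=0.07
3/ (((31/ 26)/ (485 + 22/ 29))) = 1098786/ 899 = 1222.23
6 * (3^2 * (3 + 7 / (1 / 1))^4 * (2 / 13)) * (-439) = -474120000 / 13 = -36470769.23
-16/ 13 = -1.23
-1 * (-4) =4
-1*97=-97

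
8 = 8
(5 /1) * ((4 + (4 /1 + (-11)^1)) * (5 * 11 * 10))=-8250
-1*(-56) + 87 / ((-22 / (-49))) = 5495 / 22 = 249.77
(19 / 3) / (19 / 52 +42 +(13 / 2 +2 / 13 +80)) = 988 / 20127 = 0.05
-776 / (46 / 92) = -1552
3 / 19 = 0.16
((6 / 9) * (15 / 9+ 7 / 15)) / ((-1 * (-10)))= 32 / 225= 0.14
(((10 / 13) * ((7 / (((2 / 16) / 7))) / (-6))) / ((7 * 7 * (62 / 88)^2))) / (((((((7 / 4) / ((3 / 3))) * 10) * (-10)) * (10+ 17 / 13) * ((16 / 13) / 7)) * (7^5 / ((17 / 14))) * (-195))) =-8228 / 3739482288675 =-0.00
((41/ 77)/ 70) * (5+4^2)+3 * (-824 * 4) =-7613637/ 770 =-9887.84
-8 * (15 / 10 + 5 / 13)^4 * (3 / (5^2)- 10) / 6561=109531219 / 720725850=0.15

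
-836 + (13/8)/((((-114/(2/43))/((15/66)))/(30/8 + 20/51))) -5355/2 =-3513.50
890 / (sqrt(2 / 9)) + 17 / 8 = 17 / 8 + 1335 * sqrt(2) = 1890.10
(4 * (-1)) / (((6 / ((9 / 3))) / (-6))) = 12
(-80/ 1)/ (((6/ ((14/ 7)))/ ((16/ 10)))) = -42.67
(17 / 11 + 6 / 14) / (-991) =-152 / 76307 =-0.00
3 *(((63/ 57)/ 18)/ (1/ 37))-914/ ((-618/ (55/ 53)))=5196773/ 622326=8.35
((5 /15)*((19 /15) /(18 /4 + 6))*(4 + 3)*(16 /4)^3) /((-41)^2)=2432 /226935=0.01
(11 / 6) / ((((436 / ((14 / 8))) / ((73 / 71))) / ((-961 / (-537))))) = 5401781 / 398960928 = 0.01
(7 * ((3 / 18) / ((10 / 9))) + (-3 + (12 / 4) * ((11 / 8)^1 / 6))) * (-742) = 37471 / 40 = 936.78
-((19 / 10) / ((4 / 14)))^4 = -312900721 / 160000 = -1955.63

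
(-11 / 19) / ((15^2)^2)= -11 / 961875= -0.00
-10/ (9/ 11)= -110/ 9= -12.22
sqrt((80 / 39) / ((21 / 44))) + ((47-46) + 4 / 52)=14 / 13 + 8 * sqrt(5005) / 273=3.15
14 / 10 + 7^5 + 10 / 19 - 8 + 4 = 1596468 / 95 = 16804.93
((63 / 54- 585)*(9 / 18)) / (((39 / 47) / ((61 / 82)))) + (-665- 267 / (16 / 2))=-9210985 / 9594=-960.08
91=91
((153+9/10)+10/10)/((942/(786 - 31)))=233899/1884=124.15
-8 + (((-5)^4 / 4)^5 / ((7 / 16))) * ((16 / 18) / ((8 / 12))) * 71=6771087646481687 / 336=20152046566909.78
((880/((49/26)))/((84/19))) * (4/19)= 22880/1029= 22.24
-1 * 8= -8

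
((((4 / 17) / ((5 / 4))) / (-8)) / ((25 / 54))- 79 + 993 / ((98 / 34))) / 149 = 27640958 / 15514625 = 1.78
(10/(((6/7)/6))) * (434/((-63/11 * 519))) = -47740/4671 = -10.22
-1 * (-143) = 143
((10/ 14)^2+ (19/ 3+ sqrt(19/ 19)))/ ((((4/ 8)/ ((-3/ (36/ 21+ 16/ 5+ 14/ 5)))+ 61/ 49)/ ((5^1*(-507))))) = 974285/ 2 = 487142.50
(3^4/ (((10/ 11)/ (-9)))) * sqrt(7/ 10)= -8019 * sqrt(70)/ 100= -670.92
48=48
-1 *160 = -160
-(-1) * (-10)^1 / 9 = -10 / 9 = -1.11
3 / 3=1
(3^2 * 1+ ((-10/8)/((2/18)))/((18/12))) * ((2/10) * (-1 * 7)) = -21/10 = -2.10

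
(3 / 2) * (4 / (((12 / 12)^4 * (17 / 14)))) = 84 / 17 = 4.94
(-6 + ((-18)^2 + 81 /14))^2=20548089 /196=104837.19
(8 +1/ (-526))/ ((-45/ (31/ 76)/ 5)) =-130417/ 359784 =-0.36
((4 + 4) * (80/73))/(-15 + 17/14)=-8960/14089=-0.64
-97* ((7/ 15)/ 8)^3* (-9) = 33271/ 192000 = 0.17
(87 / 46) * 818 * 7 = 249081 / 23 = 10829.61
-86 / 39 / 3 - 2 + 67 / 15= 1013 / 585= 1.73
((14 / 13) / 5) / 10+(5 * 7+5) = 13007 / 325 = 40.02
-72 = -72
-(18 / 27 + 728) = -2186 / 3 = -728.67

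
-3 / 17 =-0.18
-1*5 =-5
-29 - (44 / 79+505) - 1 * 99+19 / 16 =-799315 / 1264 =-632.37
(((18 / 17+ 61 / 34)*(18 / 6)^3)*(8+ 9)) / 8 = 2619 / 16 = 163.69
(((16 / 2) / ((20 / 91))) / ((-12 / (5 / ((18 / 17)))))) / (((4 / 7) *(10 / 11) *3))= -119119 / 12960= -9.19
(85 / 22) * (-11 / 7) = -6.07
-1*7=-7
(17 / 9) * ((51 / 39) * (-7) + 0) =-17.29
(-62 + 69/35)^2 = 4414201/1225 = 3603.43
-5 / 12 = -0.42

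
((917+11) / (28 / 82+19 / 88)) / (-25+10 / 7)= -2130688 / 30165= -70.63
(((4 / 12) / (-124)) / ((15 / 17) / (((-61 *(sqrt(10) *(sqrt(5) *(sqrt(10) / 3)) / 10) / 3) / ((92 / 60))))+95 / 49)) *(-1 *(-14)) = -175204494325 / 9006705095736 - 1202591271 *sqrt(5) / 3002235031912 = -0.02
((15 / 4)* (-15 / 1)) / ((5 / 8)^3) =-1152 / 5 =-230.40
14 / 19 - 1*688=-13058 / 19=-687.26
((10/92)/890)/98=1/802424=0.00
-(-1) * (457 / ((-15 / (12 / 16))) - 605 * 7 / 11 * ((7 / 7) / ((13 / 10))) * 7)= -544941 / 260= -2095.93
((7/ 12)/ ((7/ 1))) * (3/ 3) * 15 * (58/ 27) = 145/ 54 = 2.69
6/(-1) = -6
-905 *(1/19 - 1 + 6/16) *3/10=47241/304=155.40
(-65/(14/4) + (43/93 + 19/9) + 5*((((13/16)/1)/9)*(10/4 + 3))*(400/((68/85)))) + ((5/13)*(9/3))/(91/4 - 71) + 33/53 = 2547011873279/2077632648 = 1225.92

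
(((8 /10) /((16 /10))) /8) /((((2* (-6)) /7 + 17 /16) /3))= -21 /73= -0.29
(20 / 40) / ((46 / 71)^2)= 5041 / 4232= 1.19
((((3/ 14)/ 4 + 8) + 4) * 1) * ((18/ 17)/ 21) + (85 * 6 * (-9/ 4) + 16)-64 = -3981381/ 3332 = -1194.89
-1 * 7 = -7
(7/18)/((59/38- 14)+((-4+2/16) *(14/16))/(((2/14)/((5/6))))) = -8512/705363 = -0.01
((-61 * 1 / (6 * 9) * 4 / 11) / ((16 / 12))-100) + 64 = -7189 / 198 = -36.31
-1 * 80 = -80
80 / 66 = 40 / 33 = 1.21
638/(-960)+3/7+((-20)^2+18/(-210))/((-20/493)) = -165616469/16800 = -9858.12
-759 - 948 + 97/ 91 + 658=-95362/ 91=-1047.93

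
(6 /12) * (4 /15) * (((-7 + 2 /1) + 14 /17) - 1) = -176 /255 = -0.69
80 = 80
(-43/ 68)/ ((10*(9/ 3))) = -43/ 2040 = -0.02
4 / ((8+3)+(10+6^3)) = 4 / 237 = 0.02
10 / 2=5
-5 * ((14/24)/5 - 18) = 1073/12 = 89.42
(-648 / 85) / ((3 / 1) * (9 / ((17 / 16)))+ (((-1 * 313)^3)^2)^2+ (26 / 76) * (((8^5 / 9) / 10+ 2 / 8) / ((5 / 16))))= -554040 / 64256503671100608155188373092950277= -0.00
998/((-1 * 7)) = -998/7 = -142.57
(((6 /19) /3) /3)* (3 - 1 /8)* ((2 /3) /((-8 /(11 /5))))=-253 /13680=-0.02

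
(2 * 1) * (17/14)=2.43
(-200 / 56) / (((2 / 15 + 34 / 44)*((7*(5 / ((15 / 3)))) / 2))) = -16500 / 14651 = -1.13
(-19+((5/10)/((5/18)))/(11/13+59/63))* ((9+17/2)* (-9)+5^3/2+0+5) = 1181961/730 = 1619.12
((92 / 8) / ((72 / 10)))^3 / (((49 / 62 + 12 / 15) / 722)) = 85100560625 / 46002816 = 1849.90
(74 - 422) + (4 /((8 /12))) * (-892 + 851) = -594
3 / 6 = 1 / 2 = 0.50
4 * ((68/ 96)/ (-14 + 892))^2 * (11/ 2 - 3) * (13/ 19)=18785/ 4218277248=0.00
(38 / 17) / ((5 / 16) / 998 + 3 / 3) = 606784 / 271541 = 2.23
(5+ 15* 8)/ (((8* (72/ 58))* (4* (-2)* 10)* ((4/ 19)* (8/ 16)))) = -1.49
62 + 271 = 333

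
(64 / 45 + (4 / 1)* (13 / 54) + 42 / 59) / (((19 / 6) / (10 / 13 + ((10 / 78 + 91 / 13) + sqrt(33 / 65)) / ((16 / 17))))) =104839* sqrt(2145) / 6557850 + 844879 / 103545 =8.90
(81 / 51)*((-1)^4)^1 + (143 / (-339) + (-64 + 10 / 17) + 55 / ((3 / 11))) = 803485 / 5763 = 139.42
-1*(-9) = 9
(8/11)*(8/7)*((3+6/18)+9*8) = 14464/231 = 62.61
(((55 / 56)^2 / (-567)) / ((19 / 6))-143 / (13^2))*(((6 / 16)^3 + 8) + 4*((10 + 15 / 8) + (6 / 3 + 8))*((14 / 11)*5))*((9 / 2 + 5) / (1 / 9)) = -853551404659 / 20873216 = -40892.18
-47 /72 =-0.65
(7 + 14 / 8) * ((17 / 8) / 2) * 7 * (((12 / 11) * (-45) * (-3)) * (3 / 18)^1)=562275 / 352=1597.37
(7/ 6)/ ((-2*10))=-7/ 120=-0.06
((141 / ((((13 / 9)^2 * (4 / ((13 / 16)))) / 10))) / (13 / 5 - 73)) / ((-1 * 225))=1269 / 146432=0.01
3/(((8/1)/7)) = 21/8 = 2.62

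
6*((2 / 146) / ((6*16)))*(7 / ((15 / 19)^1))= 133 / 17520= 0.01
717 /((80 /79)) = 56643 /80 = 708.04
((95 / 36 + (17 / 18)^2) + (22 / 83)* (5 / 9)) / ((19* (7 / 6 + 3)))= 49456 / 1064475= 0.05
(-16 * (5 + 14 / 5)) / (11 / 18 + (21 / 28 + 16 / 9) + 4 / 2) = -22464 / 925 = -24.29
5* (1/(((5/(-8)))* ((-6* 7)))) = 4/21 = 0.19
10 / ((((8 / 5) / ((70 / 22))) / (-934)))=-408625 / 22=-18573.86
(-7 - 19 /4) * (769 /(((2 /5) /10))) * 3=-2710725 /4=-677681.25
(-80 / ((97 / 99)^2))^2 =614781446400 / 88529281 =6944.39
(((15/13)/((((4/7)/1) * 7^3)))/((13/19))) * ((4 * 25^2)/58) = 178125/480298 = 0.37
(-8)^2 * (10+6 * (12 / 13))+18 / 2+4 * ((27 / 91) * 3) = 1007.02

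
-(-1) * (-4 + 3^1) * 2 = -2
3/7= 0.43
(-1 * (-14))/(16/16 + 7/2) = 28/9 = 3.11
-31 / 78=-0.40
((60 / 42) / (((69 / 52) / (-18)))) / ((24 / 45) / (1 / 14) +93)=-46800 / 242627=-0.19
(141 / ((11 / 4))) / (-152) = -141 / 418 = -0.34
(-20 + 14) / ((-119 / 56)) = 48 / 17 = 2.82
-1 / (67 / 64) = -0.96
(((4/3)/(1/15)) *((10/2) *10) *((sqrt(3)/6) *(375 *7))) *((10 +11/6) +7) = 24718750 *sqrt(3)/3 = 14271376.97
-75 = -75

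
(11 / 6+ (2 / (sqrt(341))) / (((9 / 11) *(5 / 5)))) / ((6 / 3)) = sqrt(341) / 279+ 11 / 12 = 0.98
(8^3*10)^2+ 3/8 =209715203/8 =26214400.38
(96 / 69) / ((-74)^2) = 8 / 31487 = 0.00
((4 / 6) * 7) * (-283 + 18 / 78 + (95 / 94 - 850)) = -3227021 / 611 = -5281.54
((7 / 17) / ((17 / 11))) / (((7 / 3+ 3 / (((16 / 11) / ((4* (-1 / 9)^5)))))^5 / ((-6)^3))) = -50315396029801949261650305024 / 60451650349217015592340396273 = -0.83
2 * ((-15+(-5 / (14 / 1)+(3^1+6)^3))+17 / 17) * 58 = 580290 / 7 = 82898.57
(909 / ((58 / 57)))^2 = 2684586969 / 3364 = 798034.18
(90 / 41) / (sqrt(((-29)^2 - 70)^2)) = 30 / 10537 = 0.00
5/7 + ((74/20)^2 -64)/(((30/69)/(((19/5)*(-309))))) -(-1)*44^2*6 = 5162042161/35000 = 147486.92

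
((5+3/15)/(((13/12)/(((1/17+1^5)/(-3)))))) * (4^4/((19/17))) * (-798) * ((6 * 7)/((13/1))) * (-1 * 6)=-390168576/65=-6002593.48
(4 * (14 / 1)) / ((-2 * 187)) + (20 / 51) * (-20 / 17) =-5828 / 9537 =-0.61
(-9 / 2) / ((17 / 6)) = -1.59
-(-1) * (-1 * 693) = -693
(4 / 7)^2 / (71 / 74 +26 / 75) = 88800 / 355201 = 0.25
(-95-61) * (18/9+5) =-1092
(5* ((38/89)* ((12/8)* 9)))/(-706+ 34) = -855/19936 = -0.04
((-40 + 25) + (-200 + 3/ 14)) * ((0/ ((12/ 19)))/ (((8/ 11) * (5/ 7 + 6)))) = 0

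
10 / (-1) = -10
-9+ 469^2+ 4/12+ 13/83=54768170/249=219952.49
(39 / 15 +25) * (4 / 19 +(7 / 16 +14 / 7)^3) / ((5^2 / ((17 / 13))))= 268252197 / 12646400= 21.21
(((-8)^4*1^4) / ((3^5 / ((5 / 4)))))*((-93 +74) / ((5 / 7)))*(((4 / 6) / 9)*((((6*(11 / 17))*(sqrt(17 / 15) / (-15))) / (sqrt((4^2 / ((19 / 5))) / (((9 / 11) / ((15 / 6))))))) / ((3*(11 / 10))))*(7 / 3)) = 1906688*sqrt(106590) / 276054075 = 2.25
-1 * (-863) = 863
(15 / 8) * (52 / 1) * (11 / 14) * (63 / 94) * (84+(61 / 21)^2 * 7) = 19332885 / 2632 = 7345.32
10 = 10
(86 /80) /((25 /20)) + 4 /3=2.19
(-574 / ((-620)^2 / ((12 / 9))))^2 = 82369 / 20779222500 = 0.00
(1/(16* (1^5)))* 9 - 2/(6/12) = -55/16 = -3.44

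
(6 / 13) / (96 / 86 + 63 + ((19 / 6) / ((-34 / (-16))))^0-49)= 86 / 3003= 0.03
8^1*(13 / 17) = 6.12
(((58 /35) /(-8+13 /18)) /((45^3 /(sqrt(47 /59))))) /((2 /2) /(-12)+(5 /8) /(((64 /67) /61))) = -59392 * sqrt(2773) /55853874523125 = -0.00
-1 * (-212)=212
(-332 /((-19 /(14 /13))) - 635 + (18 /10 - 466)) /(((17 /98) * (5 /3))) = -392275968 /104975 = -3736.85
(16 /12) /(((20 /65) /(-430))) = -5590 /3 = -1863.33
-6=-6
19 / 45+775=34894 / 45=775.42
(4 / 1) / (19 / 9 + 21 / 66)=792 / 481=1.65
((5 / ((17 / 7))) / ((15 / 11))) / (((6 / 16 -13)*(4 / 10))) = -1540 / 5151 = -0.30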